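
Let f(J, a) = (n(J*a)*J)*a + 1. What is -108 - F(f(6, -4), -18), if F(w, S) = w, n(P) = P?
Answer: -685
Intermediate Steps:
f(J, a) = 1 + J**2*a**2 (f(J, a) = ((J*a)*J)*a + 1 = (a*J**2)*a + 1 = J**2*a**2 + 1 = 1 + J**2*a**2)
-108 - F(f(6, -4), -18) = -108 - (1 + 6**2*(-4)**2) = -108 - (1 + 36*16) = -108 - (1 + 576) = -108 - 1*577 = -108 - 577 = -685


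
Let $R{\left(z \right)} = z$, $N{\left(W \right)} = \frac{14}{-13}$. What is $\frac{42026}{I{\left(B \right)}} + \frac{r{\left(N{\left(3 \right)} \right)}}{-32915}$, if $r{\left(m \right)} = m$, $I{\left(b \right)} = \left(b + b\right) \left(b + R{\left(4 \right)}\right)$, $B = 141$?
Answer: $\frac{62011337}{60333195} \approx 1.0278$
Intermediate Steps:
$N{\left(W \right)} = - \frac{14}{13}$ ($N{\left(W \right)} = 14 \left(- \frac{1}{13}\right) = - \frac{14}{13}$)
$I{\left(b \right)} = 2 b \left(4 + b\right)$ ($I{\left(b \right)} = \left(b + b\right) \left(b + 4\right) = 2 b \left(4 + b\right)$)
$\frac{42026}{I{\left(B \right)}} + \frac{r{\left(N{\left(3 \right)} \right)}}{-32915} = \frac{42026}{2 \cdot 141 \left(4 + 141\right)} - \frac{14}{13 \left(-32915\right)} = \frac{42026}{2 \cdot 141 \cdot 145} - - \frac{14}{427895} = \frac{42026}{40890} + \frac{14}{427895} = 42026 \cdot \frac{1}{40890} + \frac{14}{427895} = \frac{21013}{20445} + \frac{14}{427895} = \frac{62011337}{60333195}$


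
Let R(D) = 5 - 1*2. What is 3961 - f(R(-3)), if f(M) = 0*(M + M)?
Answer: 3961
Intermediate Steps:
R(D) = 3 (R(D) = 5 - 2 = 3)
f(M) = 0 (f(M) = 0*(2*M) = 0)
3961 - f(R(-3)) = 3961 - 1*0 = 3961 + 0 = 3961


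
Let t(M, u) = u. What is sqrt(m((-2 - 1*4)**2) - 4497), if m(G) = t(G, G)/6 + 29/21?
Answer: I*sqrt(1979922)/21 ≈ 67.005*I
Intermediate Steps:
m(G) = 29/21 + G/6 (m(G) = G/6 + 29/21 = 29/21 + G/6)
sqrt(m((-2 - 1*4)**2) - 4497) = sqrt((29/21 + (-2 - 1*4)**2/6) - 4497) = sqrt((29/21 + (-2 - 4)**2/6) - 4497) = sqrt((29/21 + (1/6)*(-6)**2) - 4497) = sqrt((29/21 + (1/6)*36) - 4497) = sqrt((29/21 + 6) - 4497) = sqrt(155/21 - 4497) = sqrt(-94282/21) = I*sqrt(1979922)/21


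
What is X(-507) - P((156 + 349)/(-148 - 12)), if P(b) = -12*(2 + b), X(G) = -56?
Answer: -559/8 ≈ -69.875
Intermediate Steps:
P(b) = -24 - 12*b
X(-507) - P((156 + 349)/(-148 - 12)) = -56 - (-24 - 12*(156 + 349)/(-148 - 12)) = -56 - (-24 - 6060/(-160)) = -56 - (-24 - 6060*(-1)/160) = -56 - (-24 - 12*(-101/32)) = -56 - (-24 + 303/8) = -56 - 1*111/8 = -56 - 111/8 = -559/8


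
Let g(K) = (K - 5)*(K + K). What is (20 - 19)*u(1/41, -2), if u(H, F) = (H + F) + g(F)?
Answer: 1067/41 ≈ 26.024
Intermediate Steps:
g(K) = 2*K*(-5 + K) (g(K) = (-5 + K)*(2*K) = 2*K*(-5 + K))
u(H, F) = F + H + 2*F*(-5 + F) (u(H, F) = (H + F) + 2*F*(-5 + F) = (F + H) + 2*F*(-5 + F) = F + H + 2*F*(-5 + F))
(20 - 19)*u(1/41, -2) = (20 - 19)*(-2 + 1/41 + 2*(-2)*(-5 - 2)) = 1*(-2 + 1/41 + 2*(-2)*(-7)) = 1*(-2 + 1/41 + 28) = 1*(1067/41) = 1067/41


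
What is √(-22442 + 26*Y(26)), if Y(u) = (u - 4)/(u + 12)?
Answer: 8*I*√126502/19 ≈ 149.76*I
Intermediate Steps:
Y(u) = (-4 + u)/(12 + u)
√(-22442 + 26*Y(26)) = √(-22442 + 26*((-4 + 26)/(12 + 26))) = √(-22442 + 26*(22/38)) = √(-22442 + 26*((1/38)*22)) = √(-22442 + 26*(11/19)) = √(-22442 + 286/19) = √(-426112/19) = 8*I*√126502/19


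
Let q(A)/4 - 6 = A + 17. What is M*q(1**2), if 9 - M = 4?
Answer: 480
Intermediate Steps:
M = 5 (M = 9 - 1*4 = 9 - 4 = 5)
q(A) = 92 + 4*A (q(A) = 24 + 4*(A + 17) = 24 + 4*(17 + A) = 24 + (68 + 4*A) = 92 + 4*A)
M*q(1**2) = 5*(92 + 4*1**2) = 5*(92 + 4*1) = 5*(92 + 4) = 5*96 = 480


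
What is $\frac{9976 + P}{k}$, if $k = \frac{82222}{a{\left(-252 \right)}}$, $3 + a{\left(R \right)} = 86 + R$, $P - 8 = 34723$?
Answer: $- \frac{7555483}{82222} \approx -91.891$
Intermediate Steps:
$P = 34731$ ($P = 8 + 34723 = 34731$)
$a{\left(R \right)} = 83 + R$ ($a{\left(R \right)} = -3 + \left(86 + R\right) = 83 + R$)
$k = - \frac{82222}{169}$ ($k = \frac{82222}{83 - 252} = \frac{82222}{-169} = 82222 \left(- \frac{1}{169}\right) = - \frac{82222}{169} \approx -486.52$)
$\frac{9976 + P}{k} = \frac{9976 + 34731}{- \frac{82222}{169}} = 44707 \left(- \frac{169}{82222}\right) = - \frac{7555483}{82222}$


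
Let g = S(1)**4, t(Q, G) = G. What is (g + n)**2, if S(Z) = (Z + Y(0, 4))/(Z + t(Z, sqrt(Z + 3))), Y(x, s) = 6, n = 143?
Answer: 195552256/6561 ≈ 29805.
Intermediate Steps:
S(Z) = (6 + Z)/(Z + sqrt(3 + Z)) (S(Z) = (Z + 6)/(Z + sqrt(Z + 3)) = (6 + Z)/(Z + sqrt(3 + Z)))
g = 2401/81 (g = ((6 + 1)/(1 + sqrt(3 + 1)))**4 = (7/(1 + sqrt(4)))**4 = (7/(1 + 2))**4 = (7/3)**4 = 2401/81 ≈ 29.642)
(g + n)**2 = (2401/81 + 143)**2 = (13984/81)**2 = 195552256/6561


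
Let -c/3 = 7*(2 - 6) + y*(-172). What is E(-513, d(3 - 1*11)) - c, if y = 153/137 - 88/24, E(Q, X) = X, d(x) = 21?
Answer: 171625/137 ≈ 1252.7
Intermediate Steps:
y = -1048/411 (y = 153*(1/137) - 88*1/24 = 153/137 - 11/3 = -1048/411 ≈ -2.5499)
c = -168748/137 (c = -3*(7*(2 - 6) - 1048/411*(-172)) = -3*(7*(-4) + 180256/411) = -3*(-28 + 180256/411) = -3*168748/411 = -168748/137 ≈ -1231.7)
E(-513, d(3 - 1*11)) - c = 21 - 1*(-168748/137) = 21 + 168748/137 = 171625/137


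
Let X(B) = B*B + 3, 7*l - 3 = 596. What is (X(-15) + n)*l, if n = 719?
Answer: 567253/7 ≈ 81036.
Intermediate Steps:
l = 599/7 (l = 3/7 + (⅐)*596 = 3/7 + 596/7 = 599/7 ≈ 85.571)
X(B) = 3 + B² (X(B) = B² + 3 = 3 + B²)
(X(-15) + n)*l = ((3 + (-15)²) + 719)*(599/7) = ((3 + 225) + 719)*(599/7) = (228 + 719)*(599/7) = 947*(599/7) = 567253/7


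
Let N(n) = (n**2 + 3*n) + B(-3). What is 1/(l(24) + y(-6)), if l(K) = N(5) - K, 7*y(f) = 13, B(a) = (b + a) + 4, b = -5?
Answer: 7/97 ≈ 0.072165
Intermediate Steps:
B(a) = -1 + a (B(a) = (-5 + a) + 4 = -1 + a)
y(f) = 13/7 (y(f) = (1/7)*13 = 13/7)
N(n) = -4 + n**2 + 3*n (N(n) = (n**2 + 3*n) + (-1 - 3) = (n**2 + 3*n) - 4 = -4 + n**2 + 3*n)
l(K) = 36 - K (l(K) = (-4 + 5**2 + 3*5) - K = (-4 + 25 + 15) - K = 36 - K)
1/(l(24) + y(-6)) = 1/((36 - 1*24) + 13/7) = 1/((36 - 24) + 13/7) = 1/(12 + 13/7) = 1/(97/7) = 7/97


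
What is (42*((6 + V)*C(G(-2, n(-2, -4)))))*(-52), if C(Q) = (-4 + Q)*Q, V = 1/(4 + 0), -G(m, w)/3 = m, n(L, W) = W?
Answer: -163800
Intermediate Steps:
G(m, w) = -3*m
V = ¼ (V = 1/4 = ¼ ≈ 0.25000)
C(Q) = Q*(-4 + Q)
(42*((6 + V)*C(G(-2, n(-2, -4)))))*(-52) = (42*((6 + ¼)*((-3*(-2))*(-4 - 3*(-2)))))*(-52) = (42*(25*(6*(-4 + 6))/4))*(-52) = (42*(25*(6*2)/4))*(-52) = (42*((25/4)*12))*(-52) = (42*75)*(-52) = 3150*(-52) = -163800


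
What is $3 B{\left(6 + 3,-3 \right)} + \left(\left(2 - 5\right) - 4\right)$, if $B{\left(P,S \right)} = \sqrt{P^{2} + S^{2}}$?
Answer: $-7 + 9 \sqrt{10} \approx 21.461$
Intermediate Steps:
$3 B{\left(6 + 3,-3 \right)} + \left(\left(2 - 5\right) - 4\right) = 3 \sqrt{\left(6 + 3\right)^{2} + \left(-3\right)^{2}} + \left(\left(2 - 5\right) - 4\right) = 3 \sqrt{9^{2} + 9} - 7 = 3 \sqrt{81 + 9} - 7 = 3 \sqrt{90} - 7 = 3 \cdot 3 \sqrt{10} - 7 = 9 \sqrt{10} - 7 = -7 + 9 \sqrt{10}$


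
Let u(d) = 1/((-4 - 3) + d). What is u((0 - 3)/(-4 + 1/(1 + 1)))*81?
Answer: -567/43 ≈ -13.186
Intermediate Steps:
u(d) = 1/(-7 + d)
u((0 - 3)/(-4 + 1/(1 + 1)))*81 = 81/(-7 + (0 - 3)/(-4 + 1/(1 + 1))) = 81/(-7 - 3/(-4 + 1/2)) = 81/(-7 - 3/(-4 + ½)) = 81/(-7 - 3/(-7/2)) = 81/(-7 - 3*(-2/7)) = 81/(-7 + 6/7) = 81/(-43/7) = -7/43*81 = -567/43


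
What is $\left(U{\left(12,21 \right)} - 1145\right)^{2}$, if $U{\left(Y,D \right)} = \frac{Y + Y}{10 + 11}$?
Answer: $\frac{64112049}{49} \approx 1.3084 \cdot 10^{6}$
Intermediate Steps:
$U{\left(Y,D \right)} = \frac{2 Y}{21}$
$\left(U{\left(12,21 \right)} - 1145\right)^{2} = \left(\frac{2}{21} \cdot 12 - 1145\right)^{2} = \left(\frac{8}{7} - 1145\right)^{2} = \left(- \frac{8007}{7}\right)^{2} = \frac{64112049}{49}$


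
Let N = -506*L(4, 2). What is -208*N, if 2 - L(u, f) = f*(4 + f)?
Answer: -1052480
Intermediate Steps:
L(u, f) = 2 - f*(4 + f)
N = 5060 (N = -506*(2 - 1*2² - 4*2) = -506*(2 - 1*4 - 8) = -506*(2 - 4 - 8) = -506*(-10) = 5060)
-208*N = -208*5060 = -1052480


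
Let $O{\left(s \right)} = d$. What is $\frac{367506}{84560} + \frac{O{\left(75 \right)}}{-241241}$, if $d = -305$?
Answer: $\frac{6334521839}{1457095640} \approx 4.3474$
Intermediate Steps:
$O{\left(s \right)} = -305$
$\frac{367506}{84560} + \frac{O{\left(75 \right)}}{-241241} = \frac{367506}{84560} - \frac{305}{-241241} = 367506 \cdot \frac{1}{84560} - - \frac{305}{241241} = \frac{183753}{42280} + \frac{305}{241241} = \frac{6334521839}{1457095640}$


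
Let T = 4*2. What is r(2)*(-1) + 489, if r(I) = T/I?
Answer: 485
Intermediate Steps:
T = 8
r(I) = 8/I
r(2)*(-1) + 489 = (8/2)*(-1) + 489 = (8*(½))*(-1) + 489 = 4*(-1) + 489 = -4 + 489 = 485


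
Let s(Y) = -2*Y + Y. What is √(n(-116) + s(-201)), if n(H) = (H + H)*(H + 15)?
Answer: √23633 ≈ 153.73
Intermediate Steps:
s(Y) = -Y
n(H) = 2*H*(15 + H) (n(H) = (2*H)*(15 + H) = 2*H*(15 + H))
√(n(-116) + s(-201)) = √(2*(-116)*(15 - 116) - 1*(-201)) = √(2*(-116)*(-101) + 201) = √(23432 + 201) = √23633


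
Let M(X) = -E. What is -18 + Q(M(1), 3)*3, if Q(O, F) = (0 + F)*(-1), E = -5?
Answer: -27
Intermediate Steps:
M(X) = 5 (M(X) = -1*(-5) = 5)
Q(O, F) = -F (Q(O, F) = F*(-1) = -F)
-18 + Q(M(1), 3)*3 = -18 - 1*3*3 = -18 - 3*3 = -18 - 9 = -27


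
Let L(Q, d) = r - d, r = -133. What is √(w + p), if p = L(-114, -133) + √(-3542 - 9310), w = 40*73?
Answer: √(2920 + 6*I*√357) ≈ 54.047 + 1.0488*I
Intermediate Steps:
L(Q, d) = -133 - d
w = 2920
p = 6*I*√357 (p = (-133 - 1*(-133)) + √(-3542 - 9310) = (-133 + 133) + √(-12852) = 0 + 6*I*√357 = 6*I*√357 ≈ 113.37*I)
√(w + p) = √(2920 + 6*I*√357)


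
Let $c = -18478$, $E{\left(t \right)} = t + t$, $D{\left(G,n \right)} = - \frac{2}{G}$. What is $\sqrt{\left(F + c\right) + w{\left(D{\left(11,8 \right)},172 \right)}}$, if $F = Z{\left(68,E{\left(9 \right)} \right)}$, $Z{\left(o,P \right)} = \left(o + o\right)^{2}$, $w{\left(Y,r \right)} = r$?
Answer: $\sqrt{190} \approx 13.784$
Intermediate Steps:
$E{\left(t \right)} = 2 t$
$Z{\left(o,P \right)} = 4 o^{2}$ ($Z{\left(o,P \right)} = \left(2 o\right)^{2} = 4 o^{2}$)
$F = 18496$ ($F = 4 \cdot 68^{2} = 4 \cdot 4624 = 18496$)
$\sqrt{\left(F + c\right) + w{\left(D{\left(11,8 \right)},172 \right)}} = \sqrt{\left(18496 - 18478\right) + 172} = \sqrt{18 + 172} = \sqrt{190}$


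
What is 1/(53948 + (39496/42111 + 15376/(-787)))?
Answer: 33141357/1787293512052 ≈ 1.8543e-5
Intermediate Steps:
1/(53948 + (39496/42111 + 15376/(-787))) = 1/(53948 + (39496*(1/42111) + 15376*(-1/787))) = 1/(53948 + (39496/42111 - 15376/787)) = 1/(53948 - 616415384/33141357) = 1/(1787293512052/33141357) = 33141357/1787293512052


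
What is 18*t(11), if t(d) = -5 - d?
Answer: -288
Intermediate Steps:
18*t(11) = 18*(-5 - 1*11) = 18*(-5 - 11) = 18*(-16) = -288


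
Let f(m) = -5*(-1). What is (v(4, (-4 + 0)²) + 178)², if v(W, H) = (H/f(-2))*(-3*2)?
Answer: 630436/25 ≈ 25217.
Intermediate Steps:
f(m) = 5
v(W, H) = -6*H/5 (v(W, H) = (H/5)*(-3*2) = (H*(⅕))*(-6) = (H/5)*(-6) = -6*H/5)
(v(4, (-4 + 0)²) + 178)² = (-6*(-4 + 0)²/5 + 178)² = (-6/5*(-4)² + 178)² = (-6/5*16 + 178)² = (-96/5 + 178)² = (794/5)² = 630436/25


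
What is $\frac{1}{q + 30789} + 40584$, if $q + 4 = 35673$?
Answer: $\frac{2697131473}{66458} \approx 40584.0$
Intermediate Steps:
$q = 35669$ ($q = -4 + 35673 = 35669$)
$\frac{1}{q + 30789} + 40584 = \frac{1}{35669 + 30789} + 40584 = \frac{1}{66458} + 40584 = \frac{2697131473}{66458}$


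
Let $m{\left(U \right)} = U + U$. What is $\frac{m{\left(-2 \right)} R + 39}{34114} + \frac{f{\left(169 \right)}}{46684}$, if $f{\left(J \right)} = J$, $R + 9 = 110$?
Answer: $- \frac{5637197}{796288988} \approx -0.0070793$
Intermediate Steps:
$m{\left(U \right)} = 2 U$
$R = 101$ ($R = -9 + 110 = 101$)
$\frac{m{\left(-2 \right)} R + 39}{34114} + \frac{f{\left(169 \right)}}{46684} = \frac{2 \left(-2\right) 101 + 39}{34114} + \frac{169}{46684} = \left(\left(-4\right) 101 + 39\right) \frac{1}{34114} + 169 \cdot \frac{1}{46684} = \left(-404 + 39\right) \frac{1}{34114} + \frac{169}{46684} = \left(-365\right) \frac{1}{34114} + \frac{169}{46684} = - \frac{365}{34114} + \frac{169}{46684} = - \frac{5637197}{796288988}$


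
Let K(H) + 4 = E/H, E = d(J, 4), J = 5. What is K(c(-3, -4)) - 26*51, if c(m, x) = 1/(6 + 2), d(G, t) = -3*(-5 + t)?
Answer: -1306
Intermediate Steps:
d(G, t) = 15 - 3*t
E = 3 (E = 15 - 3*4 = 15 - 12 = 3)
c(m, x) = ⅛ (c(m, x) = 1/8 = ⅛)
K(H) = -4 + 3/H
K(c(-3, -4)) - 26*51 = (-4 + 3/(⅛)) - 26*51 = (-4 + 3*8) - 1326 = (-4 + 24) - 1326 = 20 - 1326 = -1306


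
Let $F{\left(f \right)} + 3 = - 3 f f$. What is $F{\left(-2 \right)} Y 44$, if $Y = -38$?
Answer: $25080$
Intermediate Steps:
$F{\left(f \right)} = -3 - 3 f^{2}$ ($F{\left(f \right)} = -3 - 3 f f = -3 - 3 f^{2}$)
$F{\left(-2 \right)} Y 44 = \left(-3 - 3 \left(-2\right)^{2}\right) \left(-38\right) 44 = \left(-3 - 12\right) \left(-38\right) 44 = \left(-15\right) \left(-38\right) 44 = 570 \cdot 44 = 25080$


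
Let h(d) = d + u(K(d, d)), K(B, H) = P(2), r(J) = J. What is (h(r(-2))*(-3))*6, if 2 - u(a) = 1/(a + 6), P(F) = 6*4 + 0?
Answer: ⅗ ≈ 0.60000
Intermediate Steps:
P(F) = 24 (P(F) = 24 + 0 = 24)
K(B, H) = 24
u(a) = 2 - 1/(6 + a) (u(a) = 2 - 1/(a + 6) = 2 - 1/(6 + a))
h(d) = 59/30 + d (h(d) = d + (11 + 2*24)/(6 + 24) = d + (11 + 48)/30 = d + (1/30)*59 = d + 59/30 = 59/30 + d)
(h(r(-2))*(-3))*6 = ((59/30 - 2)*(-3))*6 = -1/30*(-3)*6 = (⅒)*6 = ⅗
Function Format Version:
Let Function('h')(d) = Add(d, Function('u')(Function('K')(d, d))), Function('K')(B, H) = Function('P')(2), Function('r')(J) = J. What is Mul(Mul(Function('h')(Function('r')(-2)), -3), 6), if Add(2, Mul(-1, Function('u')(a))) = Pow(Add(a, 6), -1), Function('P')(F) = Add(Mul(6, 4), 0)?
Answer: Rational(3, 5) ≈ 0.60000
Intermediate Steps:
Function('P')(F) = 24 (Function('P')(F) = Add(24, 0) = 24)
Function('K')(B, H) = 24
Function('u')(a) = Add(2, Mul(-1, Pow(Add(6, a), -1))) (Function('u')(a) = Add(2, Mul(-1, Pow(Add(a, 6), -1))) = Add(2, Mul(-1, Pow(Add(6, a), -1))))
Function('h')(d) = Add(Rational(59, 30), d) (Function('h')(d) = Add(d, Mul(Pow(Add(6, 24), -1), Add(11, Mul(2, 24)))) = Add(d, Mul(Pow(30, -1), Add(11, 48))) = Add(d, Mul(Rational(1, 30), 59)) = Add(d, Rational(59, 30)) = Add(Rational(59, 30), d))
Mul(Mul(Function('h')(Function('r')(-2)), -3), 6) = Mul(Mul(Add(Rational(59, 30), -2), -3), 6) = Mul(Mul(Rational(-1, 30), -3), 6) = Mul(Rational(1, 10), 6) = Rational(3, 5)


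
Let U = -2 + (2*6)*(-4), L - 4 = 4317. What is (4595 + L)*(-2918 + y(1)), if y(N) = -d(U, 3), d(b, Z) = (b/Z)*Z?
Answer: -25571088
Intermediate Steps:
L = 4321 (L = 4 + 4317 = 4321)
U = -50 (U = -2 + 12*(-4) = -2 - 48 = -50)
d(b, Z) = b
y(N) = 50 (y(N) = -1*(-50) = 50)
(4595 + L)*(-2918 + y(1)) = (4595 + 4321)*(-2918 + 50) = 8916*(-2868) = -25571088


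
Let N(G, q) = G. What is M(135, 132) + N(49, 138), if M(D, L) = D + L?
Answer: 316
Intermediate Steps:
M(135, 132) + N(49, 138) = (135 + 132) + 49 = 267 + 49 = 316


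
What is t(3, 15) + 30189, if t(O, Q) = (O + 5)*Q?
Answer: 30309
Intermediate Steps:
t(O, Q) = Q*(5 + O) (t(O, Q) = (5 + O)*Q = Q*(5 + O))
t(3, 15) + 30189 = 15*(5 + 3) + 30189 = 15*8 + 30189 = 120 + 30189 = 30309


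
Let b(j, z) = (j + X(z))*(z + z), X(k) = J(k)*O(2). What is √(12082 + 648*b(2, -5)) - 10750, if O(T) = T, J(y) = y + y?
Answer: -10750 + √128722 ≈ -10391.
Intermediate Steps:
J(y) = 2*y
X(k) = 4*k (X(k) = (2*k)*2 = 4*k)
b(j, z) = 2*z*(j + 4*z) (b(j, z) = (j + 4*z)*(z + z) = (j + 4*z)*(2*z) = 2*z*(j + 4*z))
√(12082 + 648*b(2, -5)) - 10750 = √(12082 + 648*(2*(-5)*(2 + 4*(-5)))) - 10750 = √(12082 + 648*(2*(-5)*(2 - 20))) - 10750 = √(12082 + 648*(2*(-5)*(-18))) - 10750 = √(12082 + 648*180) - 10750 = √(12082 + 116640) - 10750 = √128722 - 10750 = -10750 + √128722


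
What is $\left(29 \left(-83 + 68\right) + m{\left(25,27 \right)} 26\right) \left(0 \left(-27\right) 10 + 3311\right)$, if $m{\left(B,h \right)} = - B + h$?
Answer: $-1268113$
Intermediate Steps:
$m{\left(B,h \right)} = h - B$
$\left(29 \left(-83 + 68\right) + m{\left(25,27 \right)} 26\right) \left(0 \left(-27\right) 10 + 3311\right) = \left(29 \left(-83 + 68\right) + \left(27 - 25\right) 26\right) \left(0 \left(-27\right) 10 + 3311\right) = \left(29 \left(-15\right) + \left(27 - 25\right) 26\right) \left(0 \cdot 10 + 3311\right) = \left(-435 + 2 \cdot 26\right) \left(0 + 3311\right) = \left(-435 + 52\right) 3311 = \left(-383\right) 3311 = -1268113$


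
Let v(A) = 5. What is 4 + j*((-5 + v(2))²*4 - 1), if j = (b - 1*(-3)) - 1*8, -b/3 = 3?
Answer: 18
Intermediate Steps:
b = -9 (b = -3*3 = -9)
j = -14 (j = (-9 - 1*(-3)) - 1*8 = (-9 + 3) - 8 = -6 - 8 = -14)
4 + j*((-5 + v(2))²*4 - 1) = 4 - 14*((-5 + 5)²*4 - 1) = 4 - 14*(0²*4 - 1) = 4 - 14*(0*4 - 1) = 4 - 14*(0 - 1) = 4 - 14*(-1) = 4 + 14 = 18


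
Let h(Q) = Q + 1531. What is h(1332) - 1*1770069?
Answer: -1767206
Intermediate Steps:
h(Q) = 1531 + Q
h(1332) - 1*1770069 = (1531 + 1332) - 1*1770069 = 2863 - 1770069 = -1767206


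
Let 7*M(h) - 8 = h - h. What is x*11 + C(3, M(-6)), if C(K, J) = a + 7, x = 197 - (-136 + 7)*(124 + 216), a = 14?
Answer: 484648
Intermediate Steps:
M(h) = 8/7 (M(h) = 8/7 + (h - h)/7 = 8/7 + (⅐)*0 = 8/7 + 0 = 8/7)
x = 44057 (x = 197 - (-129)*340 = 197 - 1*(-43860) = 197 + 43860 = 44057)
C(K, J) = 21 (C(K, J) = 14 + 7 = 21)
x*11 + C(3, M(-6)) = 44057*11 + 21 = 484627 + 21 = 484648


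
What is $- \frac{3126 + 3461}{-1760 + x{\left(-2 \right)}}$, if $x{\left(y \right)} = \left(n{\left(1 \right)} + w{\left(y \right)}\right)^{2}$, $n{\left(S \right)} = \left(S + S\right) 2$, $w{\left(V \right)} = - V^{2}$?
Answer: $\frac{6587}{1760} \approx 3.7426$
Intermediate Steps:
$n{\left(S \right)} = 4 S$ ($n{\left(S \right)} = 2 S 2 = 4 S$)
$x{\left(y \right)} = \left(4 - y^{2}\right)^{2}$ ($x{\left(y \right)} = \left(4 \cdot 1 - y^{2}\right)^{2} = \left(4 - y^{2}\right)^{2}$)
$- \frac{3126 + 3461}{-1760 + x{\left(-2 \right)}} = - \frac{3126 + 3461}{-1760 + \left(-4 + \left(-2\right)^{2}\right)^{2}} = - \frac{6587}{-1760 + \left(-4 + 4\right)^{2}} = - \frac{6587}{-1760 + 0^{2}} = - \frac{6587}{-1760 + 0} = - \frac{6587}{-1760} = - \frac{6587 \left(-1\right)}{1760} = \left(-1\right) \left(- \frac{6587}{1760}\right) = \frac{6587}{1760}$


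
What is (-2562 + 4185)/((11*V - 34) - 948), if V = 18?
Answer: -1623/784 ≈ -2.0702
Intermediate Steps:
(-2562 + 4185)/((11*V - 34) - 948) = (-2562 + 4185)/((11*18 - 34) - 948) = 1623/((198 - 34) - 948) = 1623/(164 - 948) = 1623/(-784) = 1623*(-1/784) = -1623/784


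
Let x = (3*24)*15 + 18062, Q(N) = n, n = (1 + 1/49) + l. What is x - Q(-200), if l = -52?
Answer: 940456/49 ≈ 19193.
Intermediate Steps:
n = -2498/49 (n = (1 + 1/49) - 52 = 50/49 - 52 = -2498/49 ≈ -50.980)
Q(N) = -2498/49
x = 19142 (x = 72*15 + 18062 = 1080 + 18062 = 19142)
x - Q(-200) = 19142 - 1*(-2498/49) = 19142 + 2498/49 = 940456/49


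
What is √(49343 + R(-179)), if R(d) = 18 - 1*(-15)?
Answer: 4*√3086 ≈ 222.21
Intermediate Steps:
R(d) = 33 (R(d) = 18 + 15 = 33)
√(49343 + R(-179)) = √(49343 + 33) = √49376 = 4*√3086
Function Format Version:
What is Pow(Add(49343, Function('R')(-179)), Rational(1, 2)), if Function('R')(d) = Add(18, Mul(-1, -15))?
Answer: Mul(4, Pow(3086, Rational(1, 2))) ≈ 222.21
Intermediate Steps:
Function('R')(d) = 33 (Function('R')(d) = Add(18, 15) = 33)
Pow(Add(49343, Function('R')(-179)), Rational(1, 2)) = Pow(Add(49343, 33), Rational(1, 2)) = Pow(49376, Rational(1, 2)) = Mul(4, Pow(3086, Rational(1, 2)))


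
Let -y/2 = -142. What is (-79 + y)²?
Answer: 42025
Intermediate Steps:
y = 284 (y = -2*(-142) = 284)
(-79 + y)² = (-79 + 284)² = 205² = 42025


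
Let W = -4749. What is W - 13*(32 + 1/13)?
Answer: -5166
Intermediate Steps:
W - 13*(32 + 1/13) = -4749 - 13*(32 + 1/13) = -4749 - 13*417/13 = -4749 - 417 = -5166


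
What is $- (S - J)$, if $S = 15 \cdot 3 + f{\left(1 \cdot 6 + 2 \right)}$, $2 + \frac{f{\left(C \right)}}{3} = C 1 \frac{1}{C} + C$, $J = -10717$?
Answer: $-10783$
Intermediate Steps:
$f{\left(C \right)} = -3 + 3 C$ ($f{\left(C \right)} = -6 + 3 \left(C 1 \frac{1}{C} + C\right) = -6 + 3 \left(\frac{C}{C} + C\right) = -6 + 3 \left(1 + C\right) = -6 + \left(3 + 3 C\right) = -3 + 3 C$)
$S = 66$ ($S = 15 \cdot 3 - \left(3 - 3 \left(1 \cdot 6 + 2\right)\right) = 45 - \left(3 - 3 \left(6 + 2\right)\right) = 45 + \left(-3 + 3 \cdot 8\right) = 45 + \left(-3 + 24\right) = 45 + 21 = 66$)
$- (S - J) = - (66 - -10717) = - (66 + 10717) = \left(-1\right) 10783 = -10783$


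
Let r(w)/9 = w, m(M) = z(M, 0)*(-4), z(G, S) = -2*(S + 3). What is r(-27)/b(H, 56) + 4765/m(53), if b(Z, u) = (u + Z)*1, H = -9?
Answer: 218123/1128 ≈ 193.37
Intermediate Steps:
z(G, S) = -6 - 2*S (z(G, S) = -2*(3 + S) = -6 - 2*S)
b(Z, u) = Z + u (b(Z, u) = (Z + u)*1 = Z + u)
m(M) = 24 (m(M) = (-6 - 2*0)*(-4) = (-6 + 0)*(-4) = -6*(-4) = 24)
r(w) = 9*w
r(-27)/b(H, 56) + 4765/m(53) = (9*(-27))/(-9 + 56) + 4765/24 = -243/47 + 4765*(1/24) = -243*1/47 + 4765/24 = -243/47 + 4765/24 = 218123/1128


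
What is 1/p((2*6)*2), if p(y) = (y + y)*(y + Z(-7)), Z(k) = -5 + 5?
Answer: 1/1152 ≈ 0.00086806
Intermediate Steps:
Z(k) = 0
p(y) = 2*y**2 (p(y) = (y + y)*(y + 0) = (2*y)*y = 2*y**2)
1/p((2*6)*2) = 1/(2*((2*6)*2)**2) = 1/(2*(12*2)**2) = 1/(2*24**2) = 1/(2*576) = 1/1152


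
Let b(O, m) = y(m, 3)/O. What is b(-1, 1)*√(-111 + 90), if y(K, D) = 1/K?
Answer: -I*√21 ≈ -4.5826*I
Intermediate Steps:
b(O, m) = 1/(O*m) (b(O, m) = 1/(m*O) = 1/(O*m))
b(-1, 1)*√(-111 + 90) = (1/(-1*1))*√(-111 + 90) = (-1*1)*√(-21) = -I*√21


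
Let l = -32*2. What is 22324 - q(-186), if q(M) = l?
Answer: 22388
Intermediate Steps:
l = -64
q(M) = -64
22324 - q(-186) = 22324 - 1*(-64) = 22324 + 64 = 22388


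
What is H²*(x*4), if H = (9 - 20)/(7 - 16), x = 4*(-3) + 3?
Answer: -484/9 ≈ -53.778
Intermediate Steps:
x = -9 (x = -12 + 3 = -9)
H = 11/9 (H = -11/(-9) = -11*(-⅑) = 11/9 ≈ 1.2222)
H²*(x*4) = (11/9)²*(-9*4) = (121/81)*(-36) = -484/9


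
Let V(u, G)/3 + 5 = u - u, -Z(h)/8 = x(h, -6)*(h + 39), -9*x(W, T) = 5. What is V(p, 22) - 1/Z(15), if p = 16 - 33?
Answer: -3601/240 ≈ -15.004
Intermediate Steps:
x(W, T) = -5/9 (x(W, T) = -⅑*5 = -5/9)
p = -17
Z(h) = 520/3 + 40*h/9 (Z(h) = -(-40)*(h + 39)/9 = -(-40)*(39 + h)/9 = -8*(-65/3 - 5*h/9) = 520/3 + 40*h/9)
V(u, G) = -15 (V(u, G) = -15 + 3*(u - u) = -15 + 3*0 = -15 + 0 = -15)
V(p, 22) - 1/Z(15) = -15 - 1/(520/3 + (40/9)*15) = -15 - 1/(520/3 + 200/3) = -15 - 1/240 = -3601/240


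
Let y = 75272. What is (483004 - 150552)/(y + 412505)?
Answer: 332452/487777 ≈ 0.68157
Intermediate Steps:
(483004 - 150552)/(y + 412505) = (483004 - 150552)/(75272 + 412505) = 332452/487777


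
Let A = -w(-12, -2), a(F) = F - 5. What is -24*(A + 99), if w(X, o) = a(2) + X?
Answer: -2736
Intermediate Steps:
a(F) = -5 + F
w(X, o) = -3 + X (w(X, o) = (-5 + 2) + X = -3 + X)
A = 15 (A = -(-3 - 12) = -1*(-15) = 15)
-24*(A + 99) = -24*(15 + 99) = -24*114 = -2736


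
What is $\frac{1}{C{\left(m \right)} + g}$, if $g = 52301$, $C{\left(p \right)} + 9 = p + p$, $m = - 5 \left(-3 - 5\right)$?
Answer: $\frac{1}{52372} \approx 1.9094 \cdot 10^{-5}$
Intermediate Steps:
$m = 40$ ($m = \left(-5\right) \left(-8\right) = 40$)
$C{\left(p \right)} = -9 + 2 p$ ($C{\left(p \right)} = -9 + \left(p + p\right) = -9 + 2 p$)
$\frac{1}{C{\left(m \right)} + g} = \frac{1}{\left(-9 + 2 \cdot 40\right) + 52301} = \frac{1}{\left(-9 + 80\right) + 52301} = \frac{1}{71 + 52301} = \frac{1}{52372}$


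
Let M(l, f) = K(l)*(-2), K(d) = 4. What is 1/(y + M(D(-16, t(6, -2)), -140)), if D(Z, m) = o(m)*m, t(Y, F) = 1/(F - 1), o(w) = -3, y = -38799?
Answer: -1/38807 ≈ -2.5769e-5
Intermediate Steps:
t(Y, F) = 1/(-1 + F)
D(Z, m) = -3*m
M(l, f) = -8 (M(l, f) = 4*(-2) = -8)
1/(y + M(D(-16, t(6, -2)), -140)) = 1/(-38799 - 8) = 1/(-38807) = -1/38807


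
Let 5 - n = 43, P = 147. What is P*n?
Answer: -5586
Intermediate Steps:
n = -38 (n = 5 - 1*43 = 5 - 43 = -38)
P*n = 147*(-38) = -5586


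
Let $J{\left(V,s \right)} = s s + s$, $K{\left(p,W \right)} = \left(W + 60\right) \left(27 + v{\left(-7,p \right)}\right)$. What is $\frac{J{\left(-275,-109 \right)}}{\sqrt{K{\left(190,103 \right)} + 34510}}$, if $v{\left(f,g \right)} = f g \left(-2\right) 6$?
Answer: $\frac{11772 \sqrt{2640391}}{2640391} \approx 7.2446$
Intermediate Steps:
$v{\left(f,g \right)} = - 12 f g$ ($v{\left(f,g \right)} = - 2 f g 6 = - 12 f g$)
$K{\left(p,W \right)} = \left(27 + 84 p\right) \left(60 + W\right)$ ($K{\left(p,W \right)} = \left(W + 60\right) \left(27 - - 84 p\right) = \left(60 + W\right) \left(27 + 84 p\right) = \left(27 + 84 p\right) \left(60 + W\right)$)
$J{\left(V,s \right)} = s + s^{2}$ ($J{\left(V,s \right)} = s^{2} + s = s + s^{2}$)
$\frac{J{\left(-275,-109 \right)}}{\sqrt{K{\left(190,103 \right)} + 34510}} = \frac{\left(-109\right) \left(1 - 109\right)}{\sqrt{\left(1620 + 27 \cdot 103 + 5040 \cdot 190 + 84 \cdot 103 \cdot 190\right) + 34510}} = \frac{\left(-109\right) \left(-108\right)}{\sqrt{\left(1620 + 2781 + 957600 + 1643880\right) + 34510}} = \frac{11772}{\sqrt{2605881 + 34510}} = \frac{11772}{\sqrt{2640391}} = 11772 \frac{\sqrt{2640391}}{2640391} = \frac{11772 \sqrt{2640391}}{2640391}$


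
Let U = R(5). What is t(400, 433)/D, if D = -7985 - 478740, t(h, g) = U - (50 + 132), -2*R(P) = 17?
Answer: 381/973450 ≈ 0.00039139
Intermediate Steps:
R(P) = -17/2 (R(P) = -1/2*17 = -17/2)
U = -17/2 ≈ -8.5000
t(h, g) = -381/2 (t(h, g) = -17/2 - (50 + 132) = -17/2 - 1*182 = -17/2 - 182 = -381/2)
D = -486725
t(400, 433)/D = -381/2/(-486725) = -381/2*(-1/486725) = 381/973450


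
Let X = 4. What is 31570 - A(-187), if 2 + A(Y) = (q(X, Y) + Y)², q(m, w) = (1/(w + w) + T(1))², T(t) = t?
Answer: -59204323077417/19565295376 ≈ -3026.0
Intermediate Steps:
q(m, w) = (1 + 1/(2*w))² (q(m, w) = (1/(w + w) + 1)² = (1/(2*w) + 1)² = (1 + 1/(2*w))²)
A(Y) = -2 + (Y + (1 + 2*Y)²/(4*Y²))² (A(Y) = -2 + ((1 + 2*Y)²/(4*Y²) + Y)² = -2 + (Y + (1 + 2*Y)²/(4*Y²))²)
31570 - A(-187) = 31570 - (-2 + (1/16)*((1 + 2*(-187))² + 4*(-187)³)²/(-187)⁴) = 31570 - (-2 + (1/16)*(1/1222830961)*((1 - 374)² + 4*(-6539203))²) = 31570 - (-2 + (1/16)*(1/1222830961)*((-373)² - 26156812)²) = 31570 - (-2 + (1/16)*(1/1222830961)*(139129 - 26156812)²) = 31570 - (-2 + (1/16)*(1/1222830961)*(-26017683)²) = 31570 - (-2 + (1/16)*(1/1222830961)*676919828688489) = 31570 - (-2 + 676919828688489/19565295376) = 31570 - 1*676880698097737/19565295376 = 31570 - 676880698097737/19565295376 = -59204323077417/19565295376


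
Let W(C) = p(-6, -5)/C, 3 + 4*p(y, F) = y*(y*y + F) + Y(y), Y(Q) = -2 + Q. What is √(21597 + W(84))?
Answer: √152384295/84 ≈ 146.96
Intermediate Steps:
p(y, F) = -5/4 + y/4 + y*(F + y²)/4 (p(y, F) = -¾ + (y*(y*y + F) + (-2 + y))/4 = -¾ + (y*(y² + F) + (-2 + y))/4 = -¾ + (y*(F + y²) + (-2 + y))/4 = -¾ + (-2 + y + y*(F + y²))/4 = -¾ + (-½ + y/4 + y*(F + y²)/4) = -5/4 + y/4 + y*(F + y²)/4)
W(C) = -197/(4*C) (W(C) = (-5/4 + (¼)*(-6) + (¼)*(-6)³ + (¼)*(-5)*(-6))/C = (-5/4 - 3/2 + (¼)*(-216) + 15/2)/C = (-5/4 - 3/2 - 54 + 15/2)/C = -197/(4*C))
√(21597 + W(84)) = √(21597 - 197/4/84) = √(21597 - 197/4*1/84) = √(21597 - 197/336) = √(7256395/336) = √152384295/84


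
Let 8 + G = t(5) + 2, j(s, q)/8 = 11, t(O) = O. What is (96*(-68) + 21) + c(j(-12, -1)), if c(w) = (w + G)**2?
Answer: 1062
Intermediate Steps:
j(s, q) = 88 (j(s, q) = 8*11 = 88)
G = -1 (G = -8 + (5 + 2) = -8 + 7 = -1)
c(w) = (-1 + w)**2 (c(w) = (w - 1)**2 = (-1 + w)**2)
(96*(-68) + 21) + c(j(-12, -1)) = (96*(-68) + 21) + (-1 + 88)**2 = (-6528 + 21) + 87**2 = -6507 + 7569 = 1062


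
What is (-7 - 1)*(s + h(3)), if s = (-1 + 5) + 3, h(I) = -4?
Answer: -24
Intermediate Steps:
s = 7 (s = 4 + 3 = 7)
(-7 - 1)*(s + h(3)) = (-7 - 1)*(7 - 4) = -8*3 = -24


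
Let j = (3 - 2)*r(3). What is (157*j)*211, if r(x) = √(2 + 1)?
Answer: 33127*√3 ≈ 57378.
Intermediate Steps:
r(x) = √3
j = √3 (j = (3 - 2)*√3 = 1*√3 = √3 ≈ 1.7320)
(157*j)*211 = (157*√3)*211 = 33127*√3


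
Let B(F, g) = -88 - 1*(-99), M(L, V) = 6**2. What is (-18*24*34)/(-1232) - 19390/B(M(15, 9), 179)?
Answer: -134812/77 ≈ -1750.8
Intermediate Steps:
M(L, V) = 36
B(F, g) = 11 (B(F, g) = -88 + 99 = 11)
(-18*24*34)/(-1232) - 19390/B(M(15, 9), 179) = (-18*24*34)/(-1232) - 19390/11 = -432*34*(-1/1232) - 19390*1/11 = -14688*(-1/1232) - 19390/11 = 918/77 - 19390/11 = -134812/77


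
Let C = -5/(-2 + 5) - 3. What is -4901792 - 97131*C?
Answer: -4448514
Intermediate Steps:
C = -14/3 (C = -5/3 - 3 = -14/3 ≈ -4.6667)
-4901792 - 97131*C = -4901792 - 97131*(-14)/3 = -4901792 - 1*(-453278) = -4901792 + 453278 = -4448514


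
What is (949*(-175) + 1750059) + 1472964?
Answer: 3056948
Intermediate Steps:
(949*(-175) + 1750059) + 1472964 = (-166075 + 1750059) + 1472964 = 1583984 + 1472964 = 3056948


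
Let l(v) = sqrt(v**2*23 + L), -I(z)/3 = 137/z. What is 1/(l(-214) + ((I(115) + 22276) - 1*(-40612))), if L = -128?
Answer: 831646535/52283686755181 - 79350*sqrt(29255)/52283686755181 ≈ 1.5647e-5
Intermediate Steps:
I(z) = -411/z
l(v) = sqrt(-128 + 23*v**2) (l(v) = sqrt(v**2*23 - 128) = sqrt(23*v**2 - 128) = sqrt(-128 + 23*v**2))
1/(l(-214) + ((I(115) + 22276) - 1*(-40612))) = 1/(sqrt(-128 + 23*(-214)**2) + ((-411/115 + 22276) - 1*(-40612))) = 1/(sqrt(-128 + 23*45796) + ((-411*1/115 + 22276) + 40612)) = 1/(sqrt(-128 + 1053308) + ((-411/115 + 22276) + 40612)) = 1/(sqrt(1053180) + (2561329/115 + 40612)) = 1/(6*sqrt(29255) + 7231709/115) = 1/(7231709/115 + 6*sqrt(29255))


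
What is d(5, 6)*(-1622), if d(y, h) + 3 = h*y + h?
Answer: -53526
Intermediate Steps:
d(y, h) = -3 + h + h*y (d(y, h) = -3 + (h*y + h) = -3 + (h + h*y) = -3 + h + h*y)
d(5, 6)*(-1622) = (-3 + 6 + 6*5)*(-1622) = (-3 + 6 + 30)*(-1622) = 33*(-1622) = -53526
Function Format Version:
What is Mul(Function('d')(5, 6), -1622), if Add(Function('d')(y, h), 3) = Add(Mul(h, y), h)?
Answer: -53526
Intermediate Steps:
Function('d')(y, h) = Add(-3, h, Mul(h, y)) (Function('d')(y, h) = Add(-3, Add(Mul(h, y), h)) = Add(-3, Add(h, Mul(h, y))) = Add(-3, h, Mul(h, y)))
Mul(Function('d')(5, 6), -1622) = Mul(Add(-3, 6, Mul(6, 5)), -1622) = Mul(Add(-3, 6, 30), -1622) = Mul(33, -1622) = -53526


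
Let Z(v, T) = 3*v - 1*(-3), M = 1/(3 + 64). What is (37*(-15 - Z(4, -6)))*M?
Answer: -1110/67 ≈ -16.567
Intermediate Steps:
M = 1/67 ≈ 0.014925
Z(v, T) = 3 + 3*v (Z(v, T) = 3*v + 3 = 3 + 3*v)
(37*(-15 - Z(4, -6)))*M = (37*(-15 - (3 + 3*4)))*(1/67) = (37*(-15 - (3 + 12)))*(1/67) = (37*(-15 - 1*15))*(1/67) = (37*(-15 - 15))*(1/67) = (37*(-30))*(1/67) = -1110*1/67 = -1110/67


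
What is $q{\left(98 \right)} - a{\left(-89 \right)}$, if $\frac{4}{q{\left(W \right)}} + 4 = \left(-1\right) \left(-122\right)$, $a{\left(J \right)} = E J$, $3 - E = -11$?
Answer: $\frac{73516}{59} \approx 1246.0$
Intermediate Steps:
$E = 14$ ($E = 3 - -11 = 3 + 11 = 14$)
$a{\left(J \right)} = 14 J$
$q{\left(W \right)} = \frac{2}{59}$ ($q{\left(W \right)} = \frac{4}{-4 - -122} = \frac{4}{-4 + 122} = \frac{4}{118} = 4 \cdot \frac{1}{118} = \frac{2}{59}$)
$q{\left(98 \right)} - a{\left(-89 \right)} = \frac{2}{59} - 14 \left(-89\right) = \frac{2}{59} - -1246 = \frac{2}{59} + 1246 = \frac{73516}{59}$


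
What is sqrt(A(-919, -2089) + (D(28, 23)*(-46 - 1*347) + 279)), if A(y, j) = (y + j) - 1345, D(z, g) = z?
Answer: I*sqrt(15078) ≈ 122.79*I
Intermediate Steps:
A(y, j) = -1345 + j + y (A(y, j) = (j + y) - 1345 = -1345 + j + y)
sqrt(A(-919, -2089) + (D(28, 23)*(-46 - 1*347) + 279)) = sqrt((-1345 - 2089 - 919) + (28*(-46 - 1*347) + 279)) = sqrt(-4353 + (28*(-46 - 347) + 279)) = sqrt(-4353 + (28*(-393) + 279)) = sqrt(-4353 + (-11004 + 279)) = sqrt(-4353 - 10725) = sqrt(-15078) = I*sqrt(15078)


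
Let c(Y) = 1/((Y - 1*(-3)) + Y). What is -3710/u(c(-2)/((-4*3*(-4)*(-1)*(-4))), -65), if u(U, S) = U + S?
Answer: 101760/1783 ≈ 57.072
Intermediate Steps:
c(Y) = 1/(3 + 2*Y) (c(Y) = 1/((Y + 3) + Y) = 1/((3 + Y) + Y) = 1/(3 + 2*Y))
u(U, S) = S + U
-3710/u(c(-2)/((-4*3*(-4)*(-1)*(-4))), -65) = -3710/(-65 + 1/((3 + 2*(-2))*((-4*3*(-4)*(-1)*(-4))))) = -3710/(-65 + 1/((3 - 4)*((-(-48)*(-1)*(-4))))) = -3710/(-65 + 1/((-1)*((-4*12*(-4))))) = -3710/(-65 - 1/((-48*(-4)))) = -3710/(-65 - 1/192) = -3710/(-12481/192) = -3710*(-192/12481) = 101760/1783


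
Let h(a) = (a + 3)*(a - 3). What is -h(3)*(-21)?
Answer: 0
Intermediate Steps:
h(a) = (-3 + a)*(3 + a) (h(a) = (3 + a)*(-3 + a) = (-3 + a)*(3 + a))
-h(3)*(-21) = -(-9 + 3²)*(-21) = -(-9 + 9)*(-21) = -1*0*(-21) = 0*(-21) = 0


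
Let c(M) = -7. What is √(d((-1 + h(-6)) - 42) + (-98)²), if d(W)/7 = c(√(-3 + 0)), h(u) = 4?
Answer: 7*√195 ≈ 97.750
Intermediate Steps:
d(W) = -49 (d(W) = 7*(-7) = -49)
√(d((-1 + h(-6)) - 42) + (-98)²) = √(-49 + (-98)²) = √(-49 + 9604) = √9555 = 7*√195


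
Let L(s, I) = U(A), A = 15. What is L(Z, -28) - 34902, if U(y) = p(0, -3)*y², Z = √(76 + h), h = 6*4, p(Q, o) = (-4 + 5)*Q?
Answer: -34902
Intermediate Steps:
p(Q, o) = Q (p(Q, o) = 1*Q = Q)
h = 24
Z = 10 (Z = √(76 + 24) = √100 = 10)
U(y) = 0 (U(y) = 0*y² = 0)
L(s, I) = 0
L(Z, -28) - 34902 = 0 - 34902 = -34902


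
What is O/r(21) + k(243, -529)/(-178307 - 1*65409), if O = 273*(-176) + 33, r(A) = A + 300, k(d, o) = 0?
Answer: -16005/107 ≈ -149.58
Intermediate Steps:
r(A) = 300 + A
O = -48015 (O = -48048 + 33 = -48015)
O/r(21) + k(243, -529)/(-178307 - 1*65409) = -48015/(300 + 21) + 0/(-178307 - 1*65409) = -48015/321 + 0/(-178307 - 65409) = -48015*1/321 + 0/(-243716) = -16005/107 + 0*(-1/243716) = -16005/107 + 0 = -16005/107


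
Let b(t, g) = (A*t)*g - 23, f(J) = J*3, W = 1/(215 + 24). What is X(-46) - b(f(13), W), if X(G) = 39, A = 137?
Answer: 9475/239 ≈ 39.644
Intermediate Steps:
W = 1/239 ≈ 0.0041841
f(J) = 3*J
b(t, g) = -23 + 137*g*t (b(t, g) = (137*t)*g - 23 = 137*g*t - 23 = -23 + 137*g*t)
X(-46) - b(f(13), W) = 39 - (-23 + 137*(1/239)*(3*13)) = 39 - (-23 + 137*(1/239)*39) = 39 - (-23 + 5343/239) = 39 - 1*(-154/239) = 39 + 154/239 = 9475/239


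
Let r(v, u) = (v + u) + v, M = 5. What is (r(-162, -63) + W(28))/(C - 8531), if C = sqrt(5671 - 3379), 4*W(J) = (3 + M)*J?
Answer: 2823761/72775669 + 662*sqrt(573)/72775669 ≈ 0.039019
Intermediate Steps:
W(J) = 2*J (W(J) = ((3 + 5)*J)/4 = (8*J)/4 = 2*J)
r(v, u) = u + 2*v (r(v, u) = (u + v) + v = u + 2*v)
C = 2*sqrt(573) (C = sqrt(2292) = 2*sqrt(573) ≈ 47.875)
(r(-162, -63) + W(28))/(C - 8531) = ((-63 + 2*(-162)) + 2*28)/(2*sqrt(573) - 8531) = ((-63 - 324) + 56)/(-8531 + 2*sqrt(573)) = (-387 + 56)/(-8531 + 2*sqrt(573)) = -331/(-8531 + 2*sqrt(573))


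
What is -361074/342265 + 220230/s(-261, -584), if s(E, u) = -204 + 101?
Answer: -10773458796/5036185 ≈ -2139.2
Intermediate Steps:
s(E, u) = -103
-361074/342265 + 220230/s(-261, -584) = -361074/342265 + 220230/(-103) = -361074*1/342265 + 220230*(-1/103) = -51582/48895 - 220230/103 = -10773458796/5036185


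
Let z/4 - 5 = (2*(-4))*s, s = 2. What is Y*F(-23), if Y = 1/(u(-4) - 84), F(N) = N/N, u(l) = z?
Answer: -1/128 ≈ -0.0078125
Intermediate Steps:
z = -44 (z = 20 + 4*((2*(-4))*2) = 20 + 4*(-8*2) = 20 + 4*(-16) = 20 - 64 = -44)
u(l) = -44
F(N) = 1
Y = -1/128 (Y = 1/(-44 - 84) = 1/(-128) = -1/128 ≈ -0.0078125)
Y*F(-23) = -1/128*1 = -1/128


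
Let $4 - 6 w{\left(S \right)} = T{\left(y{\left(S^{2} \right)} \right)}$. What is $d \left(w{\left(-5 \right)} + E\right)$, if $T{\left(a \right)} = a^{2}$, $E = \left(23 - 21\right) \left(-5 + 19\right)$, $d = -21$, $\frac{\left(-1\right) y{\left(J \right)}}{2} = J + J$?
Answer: $34398$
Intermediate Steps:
$y{\left(J \right)} = - 4 J$ ($y{\left(J \right)} = - 2 \left(J + J\right) = - 2 \cdot 2 J = - 4 J$)
$E = 28$ ($E = 2 \cdot 14 = 28$)
$w{\left(S \right)} = \frac{2}{3} - \frac{8 S^{4}}{3}$ ($w{\left(S \right)} = \frac{2}{3} - \frac{\left(- 4 S^{2}\right)^{2}}{6} = \frac{2}{3} - \frac{16 S^{4}}{6} = \frac{2}{3} - \frac{8 S^{4}}{3}$)
$d \left(w{\left(-5 \right)} + E\right) = - 21 \left(\left(\frac{2}{3} - \frac{8 \left(-5\right)^{4}}{3}\right) + 28\right) = - 21 \left(\left(\frac{2}{3} - \frac{5000}{3}\right) + 28\right) = - 21 \left(-1666 + 28\right) = \left(-21\right) \left(-1638\right) = 34398$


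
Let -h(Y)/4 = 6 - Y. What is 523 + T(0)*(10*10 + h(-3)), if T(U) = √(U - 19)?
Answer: 523 + 64*I*√19 ≈ 523.0 + 278.97*I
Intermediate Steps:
h(Y) = -24 + 4*Y (h(Y) = -4*(6 - Y) = -24 + 4*Y)
T(U) = √(-19 + U)
523 + T(0)*(10*10 + h(-3)) = 523 + √(-19 + 0)*(10*10 + (-24 + 4*(-3))) = 523 + √(-19)*(100 + (-24 - 12)) = 523 + (I*√19)*(100 - 36) = 523 + (I*√19)*64 = 523 + 64*I*√19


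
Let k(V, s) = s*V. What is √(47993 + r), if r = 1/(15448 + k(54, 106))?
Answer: √5378258569521/10586 ≈ 219.07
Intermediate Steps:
k(V, s) = V*s
r = 1/21172 (r = 1/(15448 + 54*106) = 1/(15448 + 5724) = 1/21172 ≈ 4.7232e-5)
√(47993 + r) = √(47993 + 1/21172) = √(1016107797/21172) = √5378258569521/10586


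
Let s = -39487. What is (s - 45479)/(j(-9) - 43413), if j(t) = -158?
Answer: 4998/2563 ≈ 1.9501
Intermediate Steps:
(s - 45479)/(j(-9) - 43413) = (-39487 - 45479)/(-158 - 43413) = -84966/(-43571) = -84966*(-1/43571) = 4998/2563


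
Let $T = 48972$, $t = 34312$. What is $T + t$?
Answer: $83284$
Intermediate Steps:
$T + t = 48972 + 34312 = 83284$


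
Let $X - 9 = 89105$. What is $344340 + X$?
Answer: $433454$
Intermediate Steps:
$X = 89114$ ($X = 9 + 89105 = 89114$)
$344340 + X = 344340 + 89114 = 433454$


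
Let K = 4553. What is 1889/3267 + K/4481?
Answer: 23339260/14639427 ≈ 1.5943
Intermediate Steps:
1889/3267 + K/4481 = 1889/3267 + 4553/4481 = 23339260/14639427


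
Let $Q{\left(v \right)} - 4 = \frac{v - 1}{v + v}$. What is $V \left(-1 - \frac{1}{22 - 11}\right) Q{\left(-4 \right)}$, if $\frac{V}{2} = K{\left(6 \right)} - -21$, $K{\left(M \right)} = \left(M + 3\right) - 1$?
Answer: $- \frac{3219}{11} \approx -292.64$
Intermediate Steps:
$K{\left(M \right)} = 2 + M$ ($K{\left(M \right)} = \left(3 + M\right) - 1 = 2 + M$)
$Q{\left(v \right)} = 4 + \frac{-1 + v}{2 v}$ ($Q{\left(v \right)} = 4 + \frac{v - 1}{v + v} = 4 + \frac{-1 + v}{2 v}$)
$V = 58$ ($V = 2 \left(\left(2 + 6\right) - -21\right) = 2 \left(8 + 21\right) = 2 \cdot 29 = 58$)
$V \left(-1 - \frac{1}{22 - 11}\right) Q{\left(-4 \right)} = 58 \left(-1 - \frac{1}{22 - 11}\right) \frac{-1 + 9 \left(-4\right)}{2 \left(-4\right)} = 58 \left(-1 - \frac{1}{11}\right) \frac{1}{2} \left(- \frac{1}{4}\right) \left(-1 - 36\right) = 58 \left(-1 - \frac{1}{11}\right) \frac{1}{2} \left(- \frac{1}{4}\right) \left(-37\right) = 58 \left(-1 - \frac{1}{11}\right) \frac{37}{8} = 58 \left(- \frac{12}{11}\right) \frac{37}{8} = \left(- \frac{696}{11}\right) \frac{37}{8} = - \frac{3219}{11}$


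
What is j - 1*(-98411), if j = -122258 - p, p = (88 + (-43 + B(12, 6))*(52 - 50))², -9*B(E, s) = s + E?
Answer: -23851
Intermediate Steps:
B(E, s) = -E/9 - s/9 (B(E, s) = -(s + E)/9 = -(E + s)/9 = -E/9 - s/9)
p = 4 (p = (88 + (-43 + (-⅑*12 - ⅑*6))*(52 - 50))² = (88 + (-43 + (-4/3 - ⅔))*2)² = (88 + (-43 - 2)*2)² = (88 - 45*2)² = (88 - 90)² = (-2)² = 4)
j = -122262 (j = -122258 - 1*4 = -122258 - 4 = -122262)
j - 1*(-98411) = -122262 - 1*(-98411) = -122262 + 98411 = -23851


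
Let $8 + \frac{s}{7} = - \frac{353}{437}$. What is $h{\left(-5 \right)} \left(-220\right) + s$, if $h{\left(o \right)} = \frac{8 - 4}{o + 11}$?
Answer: $- \frac{273109}{1311} \approx -208.32$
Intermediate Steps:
$s = - \frac{26943}{437}$ ($s = -56 + 7 \left(- \frac{353}{437}\right) = -56 - \frac{2471}{437} = - \frac{26943}{437} \approx -61.654$)
$h{\left(o \right)} = \frac{4}{11 + o}$
$h{\left(-5 \right)} \left(-220\right) + s = \frac{4}{11 - 5} \left(-220\right) - \frac{26943}{437} = \frac{4}{6} \left(-220\right) - \frac{26943}{437} = 4 \cdot \frac{1}{6} \left(-220\right) - \frac{26943}{437} = \frac{2}{3} \left(-220\right) - \frac{26943}{437} = - \frac{440}{3} - \frac{26943}{437} = - \frac{273109}{1311}$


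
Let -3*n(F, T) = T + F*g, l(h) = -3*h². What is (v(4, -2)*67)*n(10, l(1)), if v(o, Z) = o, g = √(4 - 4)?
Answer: 268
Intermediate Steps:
g = 0 (g = √0 = 0)
n(F, T) = -T/3 (n(F, T) = -(T + F*0)/3 = -(T + 0)/3 = -T/3)
(v(4, -2)*67)*n(10, l(1)) = (4*67)*(-(-1)*1²) = 268*(-(-1)) = 268*(-⅓*(-3)) = 268*1 = 268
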